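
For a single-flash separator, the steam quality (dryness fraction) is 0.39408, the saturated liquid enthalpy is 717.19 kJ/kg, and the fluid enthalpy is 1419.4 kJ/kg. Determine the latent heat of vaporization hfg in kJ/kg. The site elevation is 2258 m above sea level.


hfg = (h - hf) / x
hfg = (1419.4 - 717.19) / 0.39408
hfg = 1781.9 kJ/kg


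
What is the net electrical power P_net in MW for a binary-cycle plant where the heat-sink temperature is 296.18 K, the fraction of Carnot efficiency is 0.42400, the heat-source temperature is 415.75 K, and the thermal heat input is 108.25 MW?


Step 1: eta = (1 - Tc/Th)*f = (1 - 296.18/415.75)*0.424 = 0.1219427
Step 2: P_net = eta * Q_in = 0.1219427 * 108.25 = 13.200 MW
P_net = 13.200 MW


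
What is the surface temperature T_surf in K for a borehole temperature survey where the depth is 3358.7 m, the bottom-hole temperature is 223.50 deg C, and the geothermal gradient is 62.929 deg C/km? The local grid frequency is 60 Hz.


T_surf = T_d - grad * d / 1000
T_surf = 223.50 - 62.929 * 3358.7 / 1000
T_surf = 12.14037 deg C
Convert to K: 12.14037 + 273.15 = 285.29 K
T_surf = 285.29 K


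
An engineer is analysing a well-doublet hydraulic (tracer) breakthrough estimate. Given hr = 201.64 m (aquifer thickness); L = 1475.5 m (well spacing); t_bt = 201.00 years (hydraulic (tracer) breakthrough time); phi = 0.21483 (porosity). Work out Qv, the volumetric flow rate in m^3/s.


Qv = pi*hr*phi*L^2 / (3*t_bt*365.25*86400)
Qv = pi*201.64*0.21483*1475.5^2 / (3*201.00*365.25*86400)
Qv = 0.015570 m^3/s


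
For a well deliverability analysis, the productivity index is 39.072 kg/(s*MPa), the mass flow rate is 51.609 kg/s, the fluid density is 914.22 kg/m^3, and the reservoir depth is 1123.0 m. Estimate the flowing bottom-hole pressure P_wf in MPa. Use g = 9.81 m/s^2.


Step 1: P_i = rho*g*h/1e6 = 914.22*9.81*1123.0/1e6 = 10.07162 MPa
Step 2: P_wf = P_i - mdot/PI = 10.07162 - 51.609/39.072 = 8.7508 MPa
P_wf = 8.7508 MPa


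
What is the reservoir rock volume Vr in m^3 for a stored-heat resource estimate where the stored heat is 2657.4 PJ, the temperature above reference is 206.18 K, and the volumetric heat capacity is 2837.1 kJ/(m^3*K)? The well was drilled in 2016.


Vr = Q_s * 1e12 / (rhoc * dT)
Vr = 2657.4 * 1e12 / (2837.1 * 206.18)
Vr = 4.5429e+09 m^3


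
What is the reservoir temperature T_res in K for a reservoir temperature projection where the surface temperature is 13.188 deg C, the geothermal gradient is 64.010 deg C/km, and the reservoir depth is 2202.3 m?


T_res = T_surf + grad * d / 1000
T_res = 13.188 + 64.010 * 2202.3 / 1000
T_res = 154.1572 deg C
Convert to K: 154.1572 + 273.15 = 427.31 K
T_res = 427.31 K


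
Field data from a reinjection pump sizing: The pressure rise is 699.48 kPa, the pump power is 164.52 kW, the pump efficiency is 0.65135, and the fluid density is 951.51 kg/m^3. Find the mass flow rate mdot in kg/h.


mdot = P_pump * rho * eta / dP
mdot = 164.52 * 951.51 * 0.65135 / 699.48
mdot = 145.7710 kg/s
Convert: 145.7710 kg/s * 3600.0 = 5.2478e+05 kg/h
mdot = 5.2478e+05 kg/h


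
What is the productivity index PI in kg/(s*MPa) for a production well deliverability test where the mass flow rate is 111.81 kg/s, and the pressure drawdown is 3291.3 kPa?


PI = mdot * 1000 / dP
PI = 111.81 * 1000 / 3291.3
PI = 33.971 kg/(s*MPa)


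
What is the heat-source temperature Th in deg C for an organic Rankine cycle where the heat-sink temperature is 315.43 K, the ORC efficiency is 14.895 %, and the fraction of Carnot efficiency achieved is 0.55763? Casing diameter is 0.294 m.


Th = Tc / (1 - (eta_orc/100)/f)
Th = 315.43 / (1 - (14.895/100)/0.55763)
Th = 430.3935 K
Convert to deg C: 430.3935 - 273.15 = 157.24 deg C
Th = 157.24 deg C


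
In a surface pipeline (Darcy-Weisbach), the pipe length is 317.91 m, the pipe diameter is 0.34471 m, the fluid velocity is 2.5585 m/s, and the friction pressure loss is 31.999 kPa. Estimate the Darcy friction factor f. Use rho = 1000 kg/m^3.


f = dP*1000 / ((L/D)*(rho*vel^2/2))
f = 31.999*1000 / ((317.91/0.34471)*(1000*2.5585^2/2))
f = 0.010601


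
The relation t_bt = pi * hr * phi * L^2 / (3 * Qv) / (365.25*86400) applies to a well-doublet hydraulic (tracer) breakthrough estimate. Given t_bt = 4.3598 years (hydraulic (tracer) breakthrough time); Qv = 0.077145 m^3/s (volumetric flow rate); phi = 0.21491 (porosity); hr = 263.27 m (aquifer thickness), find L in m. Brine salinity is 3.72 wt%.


L = sqrt(t_bt*365.25*86400*3*Qv / (pi*hr*phi))
L = sqrt(4.3598*365.25*86400*3*0.077145 / (pi*263.27*0.21491))
L = 423.25 m


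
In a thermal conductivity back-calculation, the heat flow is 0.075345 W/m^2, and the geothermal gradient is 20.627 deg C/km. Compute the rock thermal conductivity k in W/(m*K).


k = q / (grad / 1000)
k = 0.075345 / (20.627 / 1000)
k = 3.6527 W/(m*K)


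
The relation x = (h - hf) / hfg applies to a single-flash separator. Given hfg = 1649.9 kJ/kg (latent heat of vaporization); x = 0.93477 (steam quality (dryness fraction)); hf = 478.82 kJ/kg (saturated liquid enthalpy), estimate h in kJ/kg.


h = hf + x * hfg
h = 478.82 + 0.93477 * 1649.9
h = 2021.1 kJ/kg


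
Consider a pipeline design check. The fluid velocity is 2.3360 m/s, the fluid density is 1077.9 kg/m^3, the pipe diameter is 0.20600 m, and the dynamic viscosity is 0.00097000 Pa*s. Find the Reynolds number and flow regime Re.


Step 1: Re = rho*vel*D/mu = 1077.9*2.336*0.206/0.00097 = 5.3475e+05
Step 2: Re = 5.3475e+05 > 4000, so flow is turbulent.
Re = 5.3475e+05 (turbulent)


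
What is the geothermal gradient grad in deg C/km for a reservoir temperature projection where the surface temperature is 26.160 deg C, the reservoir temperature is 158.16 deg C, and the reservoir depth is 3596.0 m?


grad = (T_res - T_surf) / d * 1000
grad = (158.16 - 26.160) / 3596.0 * 1000
grad = 36.707 deg C/km


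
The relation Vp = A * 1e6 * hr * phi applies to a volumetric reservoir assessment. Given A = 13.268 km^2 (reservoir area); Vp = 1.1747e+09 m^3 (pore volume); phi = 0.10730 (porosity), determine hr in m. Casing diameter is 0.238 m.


hr = Vp / (A * 1e6 * phi)
hr = 1.1747e+09 / (13.268 * 1e6 * 0.10730)
hr = 825.13 m


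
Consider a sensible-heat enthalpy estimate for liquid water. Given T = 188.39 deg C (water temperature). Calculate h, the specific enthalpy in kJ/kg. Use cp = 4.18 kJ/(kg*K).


h = cp * T
h = 4.18 * 188.39
h = 787.47 kJ/kg


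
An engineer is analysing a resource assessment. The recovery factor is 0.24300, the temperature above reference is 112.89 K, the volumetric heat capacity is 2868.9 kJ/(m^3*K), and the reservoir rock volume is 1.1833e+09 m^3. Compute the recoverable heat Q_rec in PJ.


Step 1: Q_s = Vr*rhoc*dT/1e12 = 1.1833e+09*2868.9*112.89/1e12 = 383.2355 PJ
Step 2: Q_rec = Q_s * RF = 383.2355 * 0.243 = 93.126 PJ
Q_rec = 93.126 PJ


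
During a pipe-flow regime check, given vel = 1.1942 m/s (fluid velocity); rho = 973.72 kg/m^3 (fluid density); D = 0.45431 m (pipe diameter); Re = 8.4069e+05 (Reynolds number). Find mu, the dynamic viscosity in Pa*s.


mu = rho * vel * D / Re
mu = 973.72 * 1.1942 * 0.45431 / 8.4069e+05
mu = 0.00062839 Pa*s


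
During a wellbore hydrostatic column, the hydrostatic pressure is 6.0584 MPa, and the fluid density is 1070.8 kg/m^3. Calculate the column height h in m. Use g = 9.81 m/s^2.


h = P * 1e6 / (g * rho)
h = 6.0584 * 1e6 / (9.81 * 1070.8)
h = 576.74 m


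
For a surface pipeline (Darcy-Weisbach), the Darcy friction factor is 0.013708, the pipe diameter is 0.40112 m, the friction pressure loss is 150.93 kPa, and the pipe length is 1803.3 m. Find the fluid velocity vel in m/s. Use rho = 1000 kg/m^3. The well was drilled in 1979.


vel = sqrt(dP*1000*2*D / (f*L*rho))
vel = sqrt(150.93*1000*2*0.40112 / (0.013708*1803.3*1000))
vel = 2.2132 m/s


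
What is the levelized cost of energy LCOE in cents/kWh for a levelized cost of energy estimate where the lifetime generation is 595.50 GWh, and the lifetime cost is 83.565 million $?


LCOE = C_tot / E_tot * 100
LCOE = 83.565 / 595.50 * 100
LCOE = 14.033 cents/kWh


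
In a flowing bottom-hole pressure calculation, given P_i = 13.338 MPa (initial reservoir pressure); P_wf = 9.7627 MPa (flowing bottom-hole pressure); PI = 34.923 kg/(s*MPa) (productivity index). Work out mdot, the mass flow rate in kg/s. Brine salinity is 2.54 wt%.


mdot = (P_i - P_wf) * PI
mdot = (13.338 - 9.7627) * 34.923
mdot = 124.86 kg/s


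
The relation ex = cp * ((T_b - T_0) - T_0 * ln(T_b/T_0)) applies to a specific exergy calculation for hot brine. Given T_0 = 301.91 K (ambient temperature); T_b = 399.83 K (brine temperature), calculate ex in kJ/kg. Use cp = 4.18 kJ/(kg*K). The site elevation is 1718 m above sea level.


ex = cp * ((T_b - T_0) - T_0 * ln(T_b/T_0))
ex = 4.18 * ((399.83 - 301.91) - 301.91 * ln(399.83/301.91))
ex = 54.801 kJ/kg


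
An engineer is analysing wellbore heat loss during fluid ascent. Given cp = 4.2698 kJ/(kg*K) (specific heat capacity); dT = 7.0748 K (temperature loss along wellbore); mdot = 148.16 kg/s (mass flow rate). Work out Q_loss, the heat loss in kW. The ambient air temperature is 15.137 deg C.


Q_loss = mdot * cp * dT
Q_loss = 148.16 * 4.2698 * 7.0748
Q_loss = 4475.6 kW


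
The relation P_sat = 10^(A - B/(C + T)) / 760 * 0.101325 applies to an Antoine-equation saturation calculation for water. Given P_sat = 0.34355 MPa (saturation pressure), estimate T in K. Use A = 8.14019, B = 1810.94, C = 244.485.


T = B / (A - log10(P_sat * 760 / 0.101325)) - C
T = 1810.94 / (8.14019 - log10(0.34355 * 760 / 0.101325)) - 244.485
T = 138.4502 deg C
Convert to K: 138.4502 + 273.15 = 411.60 K
T = 411.60 K


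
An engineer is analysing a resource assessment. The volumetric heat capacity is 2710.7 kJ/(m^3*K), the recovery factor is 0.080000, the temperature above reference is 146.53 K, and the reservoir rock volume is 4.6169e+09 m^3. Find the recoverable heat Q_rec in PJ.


Step 1: Q_s = Vr*rhoc*dT/1e12 = 4.6169e+09*2710.7*146.53/1e12 = 1833.827 PJ
Step 2: Q_rec = Q_s * RF = 1833.827 * 0.08 = 146.71 PJ
Q_rec = 146.71 PJ


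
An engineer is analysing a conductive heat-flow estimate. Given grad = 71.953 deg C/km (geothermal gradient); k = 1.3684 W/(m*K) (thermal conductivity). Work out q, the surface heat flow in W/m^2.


q = k * grad / 1000
q = 1.3684 * 71.953 / 1000
q = 0.098460 W/m^2


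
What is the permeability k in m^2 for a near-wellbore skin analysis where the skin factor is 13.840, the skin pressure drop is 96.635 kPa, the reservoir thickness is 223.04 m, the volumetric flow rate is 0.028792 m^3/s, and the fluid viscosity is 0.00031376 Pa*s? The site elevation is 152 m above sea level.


k = S*q*mu / (2*pi*dP_s*1000*hr)
k = 13.840*0.028792*0.00031376 / (2*pi*96.635*1000*223.04)
k = 9.2323e-13 m^2


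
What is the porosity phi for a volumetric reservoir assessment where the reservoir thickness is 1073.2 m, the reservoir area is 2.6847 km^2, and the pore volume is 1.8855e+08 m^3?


phi = Vp / (A * 1e6 * hr)
phi = 1.8855e+08 / (2.6847 * 1e6 * 1073.2)
phi = 0.065441


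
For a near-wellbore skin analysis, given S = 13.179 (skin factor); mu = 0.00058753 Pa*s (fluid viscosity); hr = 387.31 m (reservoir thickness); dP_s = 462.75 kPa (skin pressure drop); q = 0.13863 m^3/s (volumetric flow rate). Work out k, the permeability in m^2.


k = S*q*mu / (2*pi*dP_s*1000*hr)
k = 13.179*0.13863*0.00058753 / (2*pi*462.75*1000*387.31)
k = 9.5320e-13 m^2


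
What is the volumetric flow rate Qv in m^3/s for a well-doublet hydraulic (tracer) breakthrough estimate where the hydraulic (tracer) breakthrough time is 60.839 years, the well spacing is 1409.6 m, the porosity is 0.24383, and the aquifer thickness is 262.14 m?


Qv = pi*hr*phi*L^2 / (3*t_bt*365.25*86400)
Qv = pi*262.14*0.24383*1409.6^2 / (3*60.839*365.25*86400)
Qv = 0.069272 m^3/s


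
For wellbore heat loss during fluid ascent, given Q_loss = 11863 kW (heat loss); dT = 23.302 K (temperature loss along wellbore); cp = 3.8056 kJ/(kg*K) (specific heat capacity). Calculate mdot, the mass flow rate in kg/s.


mdot = Q_loss / (cp * dT)
mdot = 11863 / (3.8056 * 23.302)
mdot = 133.78 kg/s


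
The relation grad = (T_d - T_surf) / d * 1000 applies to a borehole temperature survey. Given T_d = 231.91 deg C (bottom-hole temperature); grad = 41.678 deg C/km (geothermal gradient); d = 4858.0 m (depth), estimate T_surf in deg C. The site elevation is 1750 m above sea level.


T_surf = T_d - grad * d / 1000
T_surf = 231.91 - 41.678 * 4858.0 / 1000
T_surf = 29.438 deg C


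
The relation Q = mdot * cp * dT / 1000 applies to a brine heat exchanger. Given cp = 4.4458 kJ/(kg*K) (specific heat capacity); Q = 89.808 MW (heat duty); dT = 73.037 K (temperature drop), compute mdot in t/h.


mdot = Q * 1000 / (cp * dT)
mdot = 89.808 * 1000 / (4.4458 * 73.037)
mdot = 276.5809 kg/s
Convert: 276.5809 kg/s * 3.6 = 995.69 t/h
mdot = 995.69 t/h


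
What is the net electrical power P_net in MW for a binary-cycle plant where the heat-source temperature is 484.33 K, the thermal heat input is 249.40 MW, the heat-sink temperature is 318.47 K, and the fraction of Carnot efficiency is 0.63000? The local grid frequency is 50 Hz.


Step 1: eta = (1 - Tc/Th)*f = (1 - 318.47/484.33)*0.63 = 0.2157450
Step 2: P_net = eta * Q_in = 0.2157450 * 249.4 = 53.807 MW
P_net = 53.807 MW


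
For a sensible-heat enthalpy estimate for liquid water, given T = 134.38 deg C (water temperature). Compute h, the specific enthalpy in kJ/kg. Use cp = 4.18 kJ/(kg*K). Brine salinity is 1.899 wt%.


h = cp * T
h = 4.18 * 134.38
h = 561.71 kJ/kg


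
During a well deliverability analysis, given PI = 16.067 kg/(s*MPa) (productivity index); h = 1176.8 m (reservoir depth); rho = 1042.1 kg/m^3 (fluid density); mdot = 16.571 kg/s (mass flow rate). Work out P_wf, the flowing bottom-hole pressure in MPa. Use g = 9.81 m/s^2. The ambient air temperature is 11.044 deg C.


Step 1: P_i = rho*g*h/1e6 = 1042.1*9.81*1176.8/1e6 = 12.03043 MPa
Step 2: P_wf = P_i - mdot/PI = 12.03043 - 16.571/16.067 = 10.999 MPa
P_wf = 10.999 MPa


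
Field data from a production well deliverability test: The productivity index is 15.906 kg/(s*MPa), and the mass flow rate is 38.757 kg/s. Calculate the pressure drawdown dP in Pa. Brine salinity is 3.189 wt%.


dP = mdot * 1000 / PI
dP = 38.757 * 1000 / 15.906
dP = 2436.628 kPa
Convert: 2436.628 kPa * 1000.0 = 2.4366e+06 Pa
dP = 2.4366e+06 Pa


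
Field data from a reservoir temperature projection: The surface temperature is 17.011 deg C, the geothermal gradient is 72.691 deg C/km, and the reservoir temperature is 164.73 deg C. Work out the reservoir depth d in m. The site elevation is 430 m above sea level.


d = (T_res - T_surf) / grad * 1000
d = (164.73 - 17.011) / 72.691 * 1000
d = 2032.1 m


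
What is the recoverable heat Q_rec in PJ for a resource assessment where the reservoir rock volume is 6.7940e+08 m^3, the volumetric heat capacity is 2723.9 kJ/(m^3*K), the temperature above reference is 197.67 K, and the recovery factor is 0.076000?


Step 1: Q_s = Vr*rhoc*dT/1e12 = 6.7940e+08*2723.9*197.67/1e12 = 365.8116 PJ
Step 2: Q_rec = Q_s * RF = 365.8116 * 0.076 = 27.802 PJ
Q_rec = 27.802 PJ


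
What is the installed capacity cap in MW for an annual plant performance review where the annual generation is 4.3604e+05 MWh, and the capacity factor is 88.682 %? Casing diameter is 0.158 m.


cap = E_a / (CF/100 * 8760)
cap = 4.3604e+05 / (88.682/100 * 8760)
cap = 56.129 MW


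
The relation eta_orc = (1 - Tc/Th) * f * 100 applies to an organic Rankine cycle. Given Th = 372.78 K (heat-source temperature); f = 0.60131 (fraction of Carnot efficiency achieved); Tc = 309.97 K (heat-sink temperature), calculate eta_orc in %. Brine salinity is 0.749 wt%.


eta_orc = (1 - Tc/Th) * f * 100
eta_orc = (1 - 309.97/372.78) * 0.60131 * 100
eta_orc = 10.132 %


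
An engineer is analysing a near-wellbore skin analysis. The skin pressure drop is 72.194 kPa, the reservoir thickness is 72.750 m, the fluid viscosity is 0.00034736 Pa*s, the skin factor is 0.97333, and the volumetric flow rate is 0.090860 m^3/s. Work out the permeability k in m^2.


k = S*q*mu / (2*pi*dP_s*1000*hr)
k = 0.97333*0.090860*0.00034736 / (2*pi*72.194*1000*72.750)
k = 9.3089e-13 m^2


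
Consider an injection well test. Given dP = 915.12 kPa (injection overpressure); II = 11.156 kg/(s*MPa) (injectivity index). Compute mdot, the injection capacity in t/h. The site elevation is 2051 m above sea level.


mdot = II * dP / 1000
mdot = 11.156 * 915.12 / 1000
mdot = 10.20908 kg/s
Convert: 10.20908 kg/s * 3.6 = 36.753 t/h
mdot = 36.753 t/h


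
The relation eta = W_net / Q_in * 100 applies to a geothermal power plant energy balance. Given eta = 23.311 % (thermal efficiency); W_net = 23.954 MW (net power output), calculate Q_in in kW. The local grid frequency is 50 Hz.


Q_in = W_net / (eta / 100)
Q_in = 23.954 / (23.311 / 100)
Q_in = 102.7584 MW
Convert: 102.7584 MW * 1000.0 = 1.0276e+05 kW
Q_in = 1.0276e+05 kW


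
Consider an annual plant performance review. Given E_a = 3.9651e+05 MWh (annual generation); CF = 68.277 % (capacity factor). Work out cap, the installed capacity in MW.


cap = E_a / (CF/100 * 8760)
cap = 3.9651e+05 / (68.277/100 * 8760)
cap = 66.294 MW


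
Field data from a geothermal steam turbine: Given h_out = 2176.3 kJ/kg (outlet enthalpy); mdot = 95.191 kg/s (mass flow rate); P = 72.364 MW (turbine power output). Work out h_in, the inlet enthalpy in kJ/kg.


h_in = h_out + P * 1000 / mdot
h_in = 2176.3 + 72.364 * 1000 / 95.191
h_in = 2936.5 kJ/kg


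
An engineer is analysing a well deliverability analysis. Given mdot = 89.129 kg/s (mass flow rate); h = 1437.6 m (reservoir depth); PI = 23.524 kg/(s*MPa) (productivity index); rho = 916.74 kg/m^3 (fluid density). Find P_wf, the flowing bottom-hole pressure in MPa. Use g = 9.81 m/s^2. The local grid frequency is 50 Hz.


Step 1: P_i = rho*g*h/1e6 = 916.74*9.81*1437.6/1e6 = 12.92865 MPa
Step 2: P_wf = P_i - mdot/PI = 12.92865 - 89.129/23.524 = 9.1398 MPa
P_wf = 9.1398 MPa


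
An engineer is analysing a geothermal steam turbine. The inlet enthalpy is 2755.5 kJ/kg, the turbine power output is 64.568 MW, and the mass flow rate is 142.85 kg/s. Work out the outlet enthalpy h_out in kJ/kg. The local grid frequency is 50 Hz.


h_out = h_in - P * 1000 / mdot
h_out = 2755.5 - 64.568 * 1000 / 142.85
h_out = 2303.5 kJ/kg


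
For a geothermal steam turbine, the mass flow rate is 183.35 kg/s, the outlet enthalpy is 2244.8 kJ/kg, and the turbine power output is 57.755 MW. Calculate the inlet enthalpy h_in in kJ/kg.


h_in = h_out + P * 1000 / mdot
h_in = 2244.8 + 57.755 * 1000 / 183.35
h_in = 2559.8 kJ/kg


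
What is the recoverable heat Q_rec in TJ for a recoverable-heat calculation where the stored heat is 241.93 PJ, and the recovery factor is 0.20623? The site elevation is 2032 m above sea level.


Q_rec = Q_s * RF
Q_rec = 241.93 * 0.20623
Q_rec = 49.89322 PJ
Convert: 49.89322 PJ * 1000.0 = 49893 TJ
Q_rec = 49893 TJ


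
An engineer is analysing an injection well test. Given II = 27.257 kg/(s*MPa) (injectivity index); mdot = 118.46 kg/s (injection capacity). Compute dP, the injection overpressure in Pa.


dP = mdot * 1000 / II
dP = 118.46 * 1000 / 27.257
dP = 4346.040 kPa
Convert: 4346.040 kPa * 1000.0 = 4.3460e+06 Pa
dP = 4.3460e+06 Pa


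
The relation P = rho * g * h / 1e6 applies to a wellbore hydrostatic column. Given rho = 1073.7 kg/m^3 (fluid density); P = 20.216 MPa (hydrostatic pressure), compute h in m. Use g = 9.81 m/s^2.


h = P * 1e6 / (g * rho)
h = 20.216 * 1e6 / (9.81 * 1073.7)
h = 1919.3 m


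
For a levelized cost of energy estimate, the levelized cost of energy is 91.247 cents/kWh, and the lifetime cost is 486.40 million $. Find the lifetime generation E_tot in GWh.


E_tot = C_tot / LCOE * 100
E_tot = 486.40 / 91.247 * 100
E_tot = 533.06 GWh


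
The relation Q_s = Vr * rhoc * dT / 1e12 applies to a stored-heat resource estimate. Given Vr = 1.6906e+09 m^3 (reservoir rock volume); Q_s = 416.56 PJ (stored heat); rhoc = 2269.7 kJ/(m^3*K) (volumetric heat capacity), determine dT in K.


dT = Q_s * 1e12 / (Vr * rhoc)
dT = 416.56 * 1e12 / (1.6906e+09 * 2269.7)
dT = 108.56 K


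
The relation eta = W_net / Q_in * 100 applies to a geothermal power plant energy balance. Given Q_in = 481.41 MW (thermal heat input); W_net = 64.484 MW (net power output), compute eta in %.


eta = W_net / Q_in * 100
eta = 64.484 / 481.41 * 100
eta = 13.395 %


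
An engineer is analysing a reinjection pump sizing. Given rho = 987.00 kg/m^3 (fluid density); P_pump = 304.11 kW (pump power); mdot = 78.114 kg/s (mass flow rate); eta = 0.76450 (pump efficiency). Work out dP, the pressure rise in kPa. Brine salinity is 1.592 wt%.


dP = P_pump * rho * eta / mdot
dP = 304.11 * 987.00 * 0.76450 / 78.114
dP = 2937.6 kPa


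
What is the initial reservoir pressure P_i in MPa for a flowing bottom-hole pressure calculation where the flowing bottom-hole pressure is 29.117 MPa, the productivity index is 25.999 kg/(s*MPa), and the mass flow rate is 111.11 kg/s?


P_i = P_wf + mdot / PI
P_i = 29.117 + 111.11 / 25.999
P_i = 33.391 MPa


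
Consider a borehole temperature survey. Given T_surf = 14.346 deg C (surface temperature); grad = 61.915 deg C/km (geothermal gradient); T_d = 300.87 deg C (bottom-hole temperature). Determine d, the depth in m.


d = (T_d - T_surf) / grad * 1000
d = (300.87 - 14.346) / 61.915 * 1000
d = 4627.7 m


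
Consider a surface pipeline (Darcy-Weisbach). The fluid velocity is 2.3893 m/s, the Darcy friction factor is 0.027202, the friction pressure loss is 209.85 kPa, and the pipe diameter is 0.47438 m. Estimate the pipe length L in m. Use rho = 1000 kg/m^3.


L = dP*1000*D / (f*rho*vel^2/2)
L = 209.85*1000*0.47438 / (0.027202*1000*2.3893^2/2)
L = 1282.1 m


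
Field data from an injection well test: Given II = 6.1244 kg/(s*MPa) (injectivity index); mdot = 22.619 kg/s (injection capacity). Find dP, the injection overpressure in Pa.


dP = mdot * 1000 / II
dP = 22.619 * 1000 / 6.1244
dP = 3693.260 kPa
Convert: 3693.260 kPa * 1000.0 = 3.6933e+06 Pa
dP = 3.6933e+06 Pa


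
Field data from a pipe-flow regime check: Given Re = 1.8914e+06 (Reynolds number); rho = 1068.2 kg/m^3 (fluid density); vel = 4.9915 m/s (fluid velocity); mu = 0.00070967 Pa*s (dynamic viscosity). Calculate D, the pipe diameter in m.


D = Re * mu / (rho * vel)
D = 1.8914e+06 * 0.00070967 / (1068.2 * 4.9915)
D = 0.25174 m


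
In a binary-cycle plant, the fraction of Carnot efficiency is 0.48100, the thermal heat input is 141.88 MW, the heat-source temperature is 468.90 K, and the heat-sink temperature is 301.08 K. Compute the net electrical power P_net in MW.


Step 1: eta = (1 - Tc/Th)*f = (1 - 301.08/468.9)*0.481 = 0.1721506
Step 2: P_net = eta * Q_in = 0.1721506 * 141.88 = 24.425 MW
P_net = 24.425 MW


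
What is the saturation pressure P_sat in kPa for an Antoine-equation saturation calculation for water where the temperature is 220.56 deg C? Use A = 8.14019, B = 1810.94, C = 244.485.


P_sat = 10^(A - B/(C + T)) / 760 * 0.101325
P_sat = 10^(8.14019 - 1810.94/(244.485 + 220.56)) / 760 * 0.101325
P_sat = 2.349499 MPa
Convert: 2.349499 MPa * 1000.0 = 2349.5 kPa
P_sat = 2349.5 kPa


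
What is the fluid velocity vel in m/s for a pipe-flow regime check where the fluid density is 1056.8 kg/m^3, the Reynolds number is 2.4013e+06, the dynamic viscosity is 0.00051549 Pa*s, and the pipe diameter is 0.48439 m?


vel = Re * mu / (rho * D)
vel = 2.4013e+06 * 0.00051549 / (1056.8 * 0.48439)
vel = 2.4181 m/s


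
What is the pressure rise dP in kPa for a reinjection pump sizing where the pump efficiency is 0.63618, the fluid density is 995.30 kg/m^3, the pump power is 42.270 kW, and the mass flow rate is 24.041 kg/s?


dP = P_pump * rho * eta / mdot
dP = 42.270 * 995.30 * 0.63618 / 24.041
dP = 1113.3 kPa


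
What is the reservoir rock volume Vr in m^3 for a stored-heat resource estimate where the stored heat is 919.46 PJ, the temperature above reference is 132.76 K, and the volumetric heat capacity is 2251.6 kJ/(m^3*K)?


Vr = Q_s * 1e12 / (rhoc * dT)
Vr = 919.46 * 1e12 / (2251.6 * 132.76)
Vr = 3.0759e+09 m^3


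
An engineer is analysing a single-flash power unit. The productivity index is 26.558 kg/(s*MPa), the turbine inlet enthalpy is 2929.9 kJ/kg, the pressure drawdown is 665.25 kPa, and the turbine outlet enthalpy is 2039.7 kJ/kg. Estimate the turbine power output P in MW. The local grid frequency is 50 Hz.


Step 1: mdot = PI * dP / 1000 = 26.558 * 665.25 / 1000 = 17.66771 kg/s
Step 2: P = mdot*(h_in - h_out)/1000 = 17.66771*(2929.9 - 2039.7)/1000 = 15.728 MW
P = 15.728 MW


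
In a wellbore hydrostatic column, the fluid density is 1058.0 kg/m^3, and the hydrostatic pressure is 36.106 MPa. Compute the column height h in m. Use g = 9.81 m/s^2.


h = P * 1e6 / (g * rho)
h = 36.106 * 1e6 / (9.81 * 1058.0)
h = 3478.8 m


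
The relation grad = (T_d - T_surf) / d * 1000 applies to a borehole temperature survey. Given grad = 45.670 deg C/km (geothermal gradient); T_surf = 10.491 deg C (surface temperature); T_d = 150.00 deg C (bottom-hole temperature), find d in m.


d = (T_d - T_surf) / grad * 1000
d = (150.00 - 10.491) / 45.670 * 1000
d = 3054.7 m


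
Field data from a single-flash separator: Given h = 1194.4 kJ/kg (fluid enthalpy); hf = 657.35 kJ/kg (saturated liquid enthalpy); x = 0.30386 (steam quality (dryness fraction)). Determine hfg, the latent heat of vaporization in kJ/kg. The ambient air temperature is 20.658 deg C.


hfg = (h - hf) / x
hfg = (1194.4 - 657.35) / 0.30386
hfg = 1767.4 kJ/kg


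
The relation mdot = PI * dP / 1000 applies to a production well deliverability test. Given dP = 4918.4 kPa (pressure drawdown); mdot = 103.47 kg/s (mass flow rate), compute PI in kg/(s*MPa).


PI = mdot * 1000 / dP
PI = 103.47 * 1000 / 4918.4
PI = 21.037 kg/(s*MPa)


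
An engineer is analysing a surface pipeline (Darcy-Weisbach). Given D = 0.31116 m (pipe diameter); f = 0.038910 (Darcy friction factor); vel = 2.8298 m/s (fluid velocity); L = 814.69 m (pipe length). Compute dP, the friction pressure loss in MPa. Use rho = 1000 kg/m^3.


dP = f * (L/D) * (rho*vel^2/2) / 1000
dP = 0.038910 * (814.69/0.31116) * (1000*2.8298^2/2) / 1000
dP = 407.8978 kPa
Convert: 407.8978 kPa * 0.001 = 0.40790 MPa
dP = 0.40790 MPa


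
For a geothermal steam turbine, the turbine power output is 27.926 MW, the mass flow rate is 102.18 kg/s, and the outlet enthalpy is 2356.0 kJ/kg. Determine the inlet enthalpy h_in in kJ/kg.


h_in = h_out + P * 1000 / mdot
h_in = 2356.0 + 27.926 * 1000 / 102.18
h_in = 2629.3 kJ/kg


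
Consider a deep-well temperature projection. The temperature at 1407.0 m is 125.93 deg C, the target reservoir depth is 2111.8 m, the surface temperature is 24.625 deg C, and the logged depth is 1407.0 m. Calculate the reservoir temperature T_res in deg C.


Step 1: grad = (T_d1 - T_surf)/d1 * 1000 = (125.93 - 24.625)/1407.0 * 1000 = 72.00071 deg C/km
Step 2: T_res = T_surf + grad*d2/1000 = 24.625 + 72.00071*2111.8/1000 = 176.68 deg C
T_res = 176.68 deg C


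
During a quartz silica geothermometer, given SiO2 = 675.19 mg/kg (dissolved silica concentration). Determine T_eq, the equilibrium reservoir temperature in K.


T_eq = 1309 / (5.19 - log10(SiO2)) - 273.15
T_eq = 1309 / (5.19 - log10(675.19)) - 273.15
T_eq = 281.3761 deg C
Convert to K: 281.3761 + 273.15 = 554.53 K
T_eq = 554.53 K


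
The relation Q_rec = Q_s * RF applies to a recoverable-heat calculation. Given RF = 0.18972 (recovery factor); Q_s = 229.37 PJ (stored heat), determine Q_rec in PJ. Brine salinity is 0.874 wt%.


Q_rec = Q_s * RF
Q_rec = 229.37 * 0.18972
Q_rec = 43.516 PJ


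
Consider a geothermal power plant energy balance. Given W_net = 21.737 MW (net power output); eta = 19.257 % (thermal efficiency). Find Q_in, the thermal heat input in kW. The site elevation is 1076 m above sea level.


Q_in = W_net / (eta / 100)
Q_in = 21.737 / (19.257 / 100)
Q_in = 112.8784 MW
Convert: 112.8784 MW * 1000.0 = 1.1288e+05 kW
Q_in = 1.1288e+05 kW


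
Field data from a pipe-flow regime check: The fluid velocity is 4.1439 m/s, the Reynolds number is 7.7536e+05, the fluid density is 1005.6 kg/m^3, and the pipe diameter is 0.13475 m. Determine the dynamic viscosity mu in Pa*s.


mu = rho * vel * D / Re
mu = 1005.6 * 4.1439 * 0.13475 / 7.7536e+05
mu = 0.00072420 Pa*s


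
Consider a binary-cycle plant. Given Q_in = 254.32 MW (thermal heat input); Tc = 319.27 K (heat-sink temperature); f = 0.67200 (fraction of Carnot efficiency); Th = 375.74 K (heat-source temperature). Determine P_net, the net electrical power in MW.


Step 1: eta = (1 - Tc/Th)*f = (1 - 319.27/375.74)*0.672 = 0.1009949
Step 2: P_net = eta * Q_in = 0.1009949 * 254.32 = 25.685 MW
P_net = 25.685 MW


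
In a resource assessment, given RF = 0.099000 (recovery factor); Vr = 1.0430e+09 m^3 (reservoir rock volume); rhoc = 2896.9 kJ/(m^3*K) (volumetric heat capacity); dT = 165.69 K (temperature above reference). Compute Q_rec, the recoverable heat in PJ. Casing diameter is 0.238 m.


Step 1: Q_s = Vr*rhoc*dT/1e12 = 1.0430e+09*2896.9*165.69/1e12 = 500.6268 PJ
Step 2: Q_rec = Q_s * RF = 500.6268 * 0.099 = 49.562 PJ
Q_rec = 49.562 PJ


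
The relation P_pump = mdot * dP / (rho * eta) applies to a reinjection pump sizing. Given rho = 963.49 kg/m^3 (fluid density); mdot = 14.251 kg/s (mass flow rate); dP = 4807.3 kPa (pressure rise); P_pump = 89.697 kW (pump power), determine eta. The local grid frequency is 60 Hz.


eta = mdot * dP / (rho * P_pump)
eta = 14.251 * 4807.3 / (963.49 * 89.697)
eta = 0.79272


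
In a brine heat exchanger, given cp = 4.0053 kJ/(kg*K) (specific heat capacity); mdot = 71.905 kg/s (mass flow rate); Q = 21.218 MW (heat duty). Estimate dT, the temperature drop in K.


dT = Q * 1000 / (mdot * cp)
dT = 21.218 * 1000 / (71.905 * 4.0053)
dT = 73.673 K


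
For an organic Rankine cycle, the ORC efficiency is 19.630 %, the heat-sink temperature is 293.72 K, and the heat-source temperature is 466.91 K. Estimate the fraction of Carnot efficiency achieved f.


f = (eta_orc/100) / (1 - Tc/Th)
f = (19.630/100) / (1 - 293.72/466.91)
f = 0.52921


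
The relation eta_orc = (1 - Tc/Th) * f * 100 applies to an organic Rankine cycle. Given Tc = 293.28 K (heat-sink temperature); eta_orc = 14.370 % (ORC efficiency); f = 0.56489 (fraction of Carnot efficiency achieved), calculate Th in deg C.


Th = Tc / (1 - (eta_orc/100)/f)
Th = 293.28 / (1 - (14.370/100)/0.56489)
Th = 393.3402 K
Convert to deg C: 393.3402 - 273.15 = 120.19 deg C
Th = 120.19 deg C


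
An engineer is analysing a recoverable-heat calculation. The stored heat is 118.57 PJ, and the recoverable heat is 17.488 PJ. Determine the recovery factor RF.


RF = Q_rec / Q_s
RF = 17.488 / 118.57
RF = 0.14749


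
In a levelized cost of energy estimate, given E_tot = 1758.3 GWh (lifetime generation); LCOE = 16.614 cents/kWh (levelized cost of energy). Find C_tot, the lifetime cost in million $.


C_tot = LCOE / 100 * E_tot
C_tot = 16.614 / 100 * 1758.3
C_tot = 292.12 million $


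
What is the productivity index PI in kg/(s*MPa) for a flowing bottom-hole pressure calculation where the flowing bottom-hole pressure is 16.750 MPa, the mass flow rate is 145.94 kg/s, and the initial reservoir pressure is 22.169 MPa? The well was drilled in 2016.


PI = mdot / (P_i - P_wf)
PI = 145.94 / (22.169 - 16.750)
PI = 26.931 kg/(s*MPa)


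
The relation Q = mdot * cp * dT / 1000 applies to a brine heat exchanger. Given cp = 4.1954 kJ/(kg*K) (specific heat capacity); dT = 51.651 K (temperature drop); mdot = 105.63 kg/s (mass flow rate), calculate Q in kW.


Q = mdot * cp * dT / 1000
Q = 105.63 * 4.1954 * 51.651 / 1000
Q = 22.88966 MW
Convert: 22.88966 MW * 1000.0 = 22890 kW
Q = 22890 kW


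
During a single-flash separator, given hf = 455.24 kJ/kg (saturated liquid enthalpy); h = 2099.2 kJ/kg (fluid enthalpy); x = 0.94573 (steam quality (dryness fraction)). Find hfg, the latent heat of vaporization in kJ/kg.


hfg = (h - hf) / x
hfg = (2099.2 - 455.24) / 0.94573
hfg = 1738.3 kJ/kg


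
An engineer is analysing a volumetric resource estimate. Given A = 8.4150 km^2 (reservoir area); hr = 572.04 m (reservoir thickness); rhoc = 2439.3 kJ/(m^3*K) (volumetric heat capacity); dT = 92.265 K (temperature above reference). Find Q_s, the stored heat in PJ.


Step 1: Vr = A*1e6*hr = 8.415*1e6*572.04 = 4.813717e+09 m^3
Step 2: Q_s = Vr*rhoc*dT/1e12 = 4.813717e+09*2439.3*92.265/1e12 = 1083.4 PJ
Q_s = 1083.4 PJ


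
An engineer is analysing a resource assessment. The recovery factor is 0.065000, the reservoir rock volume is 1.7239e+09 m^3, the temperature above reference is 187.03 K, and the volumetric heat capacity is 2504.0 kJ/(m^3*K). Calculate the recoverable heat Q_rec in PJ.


Step 1: Q_s = Vr*rhoc*dT/1e12 = 1.7239e+09*2504.0*187.03/1e12 = 807.3422 PJ
Step 2: Q_rec = Q_s * RF = 807.3422 * 0.065 = 52.477 PJ
Q_rec = 52.477 PJ


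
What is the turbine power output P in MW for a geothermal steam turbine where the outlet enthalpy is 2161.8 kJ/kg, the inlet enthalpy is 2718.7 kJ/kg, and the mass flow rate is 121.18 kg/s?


P = mdot * (h_in - h_out) / 1000
P = 121.18 * (2718.7 - 2161.8) / 1000
P = 67.485 MW


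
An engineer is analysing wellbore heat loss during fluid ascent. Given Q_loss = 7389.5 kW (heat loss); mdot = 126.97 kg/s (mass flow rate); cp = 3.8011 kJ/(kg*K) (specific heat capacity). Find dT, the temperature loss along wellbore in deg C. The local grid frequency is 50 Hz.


dT = Q_loss / (mdot * cp)
dT = 7389.5 / (126.97 * 3.8011)
dT = 15.31104 K
Convert (temperature difference, 1 K = 1 deg C): 15.31104 K = 15.31104 deg C
dT = 15.311 deg C


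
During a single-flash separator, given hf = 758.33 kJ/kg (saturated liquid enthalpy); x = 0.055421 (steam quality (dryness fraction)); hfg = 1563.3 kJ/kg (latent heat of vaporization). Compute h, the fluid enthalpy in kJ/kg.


h = hf + x * hfg
h = 758.33 + 0.055421 * 1563.3
h = 844.97 kJ/kg


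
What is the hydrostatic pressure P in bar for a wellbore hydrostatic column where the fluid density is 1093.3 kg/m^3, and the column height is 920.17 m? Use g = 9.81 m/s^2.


P = rho * g * h / 1e6
P = 1093.3 * 9.81 * 920.17 / 1e6
P = 9.869074 MPa
Convert: 9.869074 MPa * 10.0 = 98.691 bar
P = 98.691 bar


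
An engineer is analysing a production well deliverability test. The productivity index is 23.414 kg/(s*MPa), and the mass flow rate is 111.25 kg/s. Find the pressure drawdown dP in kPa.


dP = mdot * 1000 / PI
dP = 111.25 * 1000 / 23.414
dP = 4751.4 kPa


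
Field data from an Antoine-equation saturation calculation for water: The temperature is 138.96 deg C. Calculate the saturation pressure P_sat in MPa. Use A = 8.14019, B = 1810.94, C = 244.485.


P_sat = 10^(A - B/(C + T)) / 760 * 0.101325
P_sat = 10^(8.14019 - 1810.94/(244.485 + 138.96)) / 760 * 0.101325
P_sat = 0.34856 MPa


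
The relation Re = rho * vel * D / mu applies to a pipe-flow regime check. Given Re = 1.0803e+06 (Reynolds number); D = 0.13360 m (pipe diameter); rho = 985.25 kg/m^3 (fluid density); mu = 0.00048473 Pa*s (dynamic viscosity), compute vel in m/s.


vel = Re * mu / (rho * D)
vel = 1.0803e+06 * 0.00048473 / (985.25 * 0.13360)
vel = 3.9782 m/s


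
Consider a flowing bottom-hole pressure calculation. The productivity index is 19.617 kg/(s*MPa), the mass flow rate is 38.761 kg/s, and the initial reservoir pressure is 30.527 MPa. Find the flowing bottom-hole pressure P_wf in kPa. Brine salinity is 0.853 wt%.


P_wf = P_i - mdot / PI
P_wf = 30.527 - 38.761 / 19.617
P_wf = 28.55111 MPa
Convert: 28.55111 MPa * 1000.0 = 28551 kPa
P_wf = 28551 kPa


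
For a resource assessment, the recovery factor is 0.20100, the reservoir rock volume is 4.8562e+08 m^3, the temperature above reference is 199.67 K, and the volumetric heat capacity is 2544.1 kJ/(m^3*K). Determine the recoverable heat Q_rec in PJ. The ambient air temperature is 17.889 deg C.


Step 1: Q_s = Vr*rhoc*dT/1e12 = 4.8562e+08*2544.1*199.67/1e12 = 246.6855 PJ
Step 2: Q_rec = Q_s * RF = 246.6855 * 0.201 = 49.584 PJ
Q_rec = 49.584 PJ


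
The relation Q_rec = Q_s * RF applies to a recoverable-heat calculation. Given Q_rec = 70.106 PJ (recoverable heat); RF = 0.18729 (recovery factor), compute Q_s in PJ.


Q_s = Q_rec / RF
Q_s = 70.106 / 0.18729
Q_s = 374.32 PJ


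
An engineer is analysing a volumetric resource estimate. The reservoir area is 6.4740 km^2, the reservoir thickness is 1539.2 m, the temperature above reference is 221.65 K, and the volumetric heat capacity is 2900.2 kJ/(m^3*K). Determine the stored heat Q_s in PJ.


Step 1: Vr = A*1e6*hr = 6.474*1e6*1539.2 = 9.964781e+09 m^3
Step 2: Q_s = Vr*rhoc*dT/1e12 = 9.964781e+09*2900.2*221.65/1e12 = 6405.7 PJ
Q_s = 6405.7 PJ


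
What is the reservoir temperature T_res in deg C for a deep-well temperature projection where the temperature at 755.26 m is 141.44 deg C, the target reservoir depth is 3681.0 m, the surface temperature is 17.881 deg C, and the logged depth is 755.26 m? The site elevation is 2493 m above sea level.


Step 1: grad = (T_d1 - T_surf)/d1 * 1000 = (141.44 - 17.881)/755.26 * 1000 = 163.5980 deg C/km
Step 2: T_res = T_surf + grad*d2/1000 = 17.881 + 163.5980*3681.0/1000 = 620.09 deg C
T_res = 620.09 deg C


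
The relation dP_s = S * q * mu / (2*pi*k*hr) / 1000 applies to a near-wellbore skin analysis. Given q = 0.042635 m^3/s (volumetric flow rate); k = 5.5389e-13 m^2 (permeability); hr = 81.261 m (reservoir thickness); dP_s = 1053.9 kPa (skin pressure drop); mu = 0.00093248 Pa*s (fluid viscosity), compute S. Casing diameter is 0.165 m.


S = dP_s * 1000 * 2*pi*k*hr / (q*mu)
S = 1053.9 * 1000 * 2*pi*5.5389e-13*81.261 / (0.042635*0.00093248)
S = 7.4969


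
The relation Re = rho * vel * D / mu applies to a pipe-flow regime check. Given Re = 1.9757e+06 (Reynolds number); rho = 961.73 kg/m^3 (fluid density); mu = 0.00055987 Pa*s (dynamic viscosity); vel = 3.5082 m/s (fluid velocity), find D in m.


D = Re * mu / (rho * vel)
D = 1.9757e+06 * 0.00055987 / (961.73 * 3.5082)
D = 0.32785 m


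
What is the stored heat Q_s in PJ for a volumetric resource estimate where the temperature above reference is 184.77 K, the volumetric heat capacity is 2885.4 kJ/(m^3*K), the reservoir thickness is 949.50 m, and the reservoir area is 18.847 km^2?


Step 1: Vr = A*1e6*hr = 18.847*1e6*949.5 = 1.789523e+10 m^3
Step 2: Q_s = Vr*rhoc*dT/1e12 = 1.789523e+10*2885.4*184.77/1e12 = 9540.6 PJ
Q_s = 9540.6 PJ


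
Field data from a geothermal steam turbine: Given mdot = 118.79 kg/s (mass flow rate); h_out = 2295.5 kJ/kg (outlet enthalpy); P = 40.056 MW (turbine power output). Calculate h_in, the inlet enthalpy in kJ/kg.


h_in = h_out + P * 1000 / mdot
h_in = 2295.5 + 40.056 * 1000 / 118.79
h_in = 2632.7 kJ/kg


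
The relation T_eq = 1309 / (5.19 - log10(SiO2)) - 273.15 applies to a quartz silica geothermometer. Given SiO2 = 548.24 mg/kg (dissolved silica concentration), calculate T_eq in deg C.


T_eq = 1309 / (5.19 - log10(SiO2)) - 273.15
T_eq = 1309 / (5.19 - log10(548.24)) - 273.15
T_eq = 260.91 deg C


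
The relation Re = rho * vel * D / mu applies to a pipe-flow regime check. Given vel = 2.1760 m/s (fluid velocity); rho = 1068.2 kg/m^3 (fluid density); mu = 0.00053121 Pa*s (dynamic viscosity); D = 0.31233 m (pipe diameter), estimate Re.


Re = rho * vel * D / mu
Re = 1068.2 * 2.1760 * 0.31233 / 0.00053121
Re = 1.3667e+06


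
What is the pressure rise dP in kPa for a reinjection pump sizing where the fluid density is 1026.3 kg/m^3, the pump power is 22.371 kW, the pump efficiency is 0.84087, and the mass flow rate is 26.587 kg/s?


dP = P_pump * rho * eta / mdot
dP = 22.371 * 1026.3 * 0.84087 / 26.587
dP = 726.14 kPa
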